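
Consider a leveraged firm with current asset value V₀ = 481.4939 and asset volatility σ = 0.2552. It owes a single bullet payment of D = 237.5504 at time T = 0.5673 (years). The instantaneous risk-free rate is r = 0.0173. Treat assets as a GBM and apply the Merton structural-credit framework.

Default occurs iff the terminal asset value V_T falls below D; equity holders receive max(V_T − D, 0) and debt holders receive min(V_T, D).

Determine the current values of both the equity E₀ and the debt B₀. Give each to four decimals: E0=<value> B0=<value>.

d₁ = [ln(V₀/D) + (r + σ²/2)T] / (σ√T)
   = [ln(481.4939/237.5504) + (0.0173 + 0.5·0.2552²)·0.5673] / (0.2552·√0.5673)
   = [0.706514 + 0.028288] / 0.192215 = 3.822811
d₂ = d₁ − σ√T = 3.822811 − 0.192215 = 3.630596
N(d₁) = 0.999934,  N(d₂) = 0.999859,  e^(−rT) = 0.990234
E₀ = V₀·N(d₁) − D·e^(−rT)·N(d₂)
   = 481.4939·0.999934 − 237.5504·0.990234·0.999859 = 246.264979
B₀ = V₀ − E₀ = 481.4939 − 246.264979 = 235.228921

E0=246.2650 B0=235.2289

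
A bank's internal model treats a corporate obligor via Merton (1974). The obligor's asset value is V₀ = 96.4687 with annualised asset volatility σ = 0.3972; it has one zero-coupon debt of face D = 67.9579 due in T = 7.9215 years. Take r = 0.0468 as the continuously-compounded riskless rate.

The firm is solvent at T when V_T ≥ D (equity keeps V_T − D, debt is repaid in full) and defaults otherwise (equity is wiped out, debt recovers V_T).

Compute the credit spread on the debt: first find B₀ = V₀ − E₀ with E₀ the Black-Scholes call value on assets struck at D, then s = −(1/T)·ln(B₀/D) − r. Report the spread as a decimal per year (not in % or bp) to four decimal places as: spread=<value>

d₁ = [ln(V₀/D) + (r + σ²/2)T] / (σ√T)
   = [ln(96.4687/67.9579) + (0.0468 + 0.5·0.3972²)·7.9215] / (0.3972·√7.9215)
   = [0.350330 + 0.995605] / 1.117926 = 1.203958
d₂ = d₁ − σ√T = 1.203958 − 1.117926 = 0.086032
N(d₁) = 0.885697,  N(d₂) = 0.534280,  e^(−rT) = 0.690233
E₀ = V₀·N(d₁) − D·e^(−rT)·N(d₂)
   = 96.4687·0.885697 − 67.9579·0.690233·0.534280 = 60.380712
B₀ = V₀ − E₀ = 96.4687 − 60.380712 = 36.087988
spread = −(1/T)·ln(B₀/D) − r = −(1/7.9215)·ln(36.087988/67.9579) − 0.0468 = 0.03310006

spread=0.0331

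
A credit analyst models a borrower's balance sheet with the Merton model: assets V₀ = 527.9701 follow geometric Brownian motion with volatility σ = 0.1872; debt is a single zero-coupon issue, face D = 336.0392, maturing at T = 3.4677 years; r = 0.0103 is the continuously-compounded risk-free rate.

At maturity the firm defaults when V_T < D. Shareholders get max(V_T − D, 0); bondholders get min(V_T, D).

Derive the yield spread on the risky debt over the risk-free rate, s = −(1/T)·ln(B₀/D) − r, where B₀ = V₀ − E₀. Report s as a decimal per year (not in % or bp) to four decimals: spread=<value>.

spread=0.0047

d₁ = [ln(V₀/D) + (r + σ²/2)T] / (σ√T)
   = [ln(527.9701/336.0392) + (0.0103 + 0.5·0.1872²)·3.4677] / (0.1872·√3.4677)
   = [0.451812 + 0.096478] / 0.348599 = 1.572837
d₂ = d₁ − σ√T = 1.572837 − 0.348599 = 1.224237
N(d₁) = 0.942122,  N(d₂) = 0.889569,  e^(−rT) = 0.964913
E₀ = V₀·N(d₁) − D·e^(−rT)·N(d₂)
   = 527.9701·0.942122 − 336.0392·0.964913·0.889569 = 208.970690
B₀ = V₀ − E₀ = 527.9701 − 208.970690 = 318.999410
spread = −(1/T)·ln(B₀/D) − r = −(1/3.4677)·ln(318.999410/336.0392) − 0.0103 = 0.00470665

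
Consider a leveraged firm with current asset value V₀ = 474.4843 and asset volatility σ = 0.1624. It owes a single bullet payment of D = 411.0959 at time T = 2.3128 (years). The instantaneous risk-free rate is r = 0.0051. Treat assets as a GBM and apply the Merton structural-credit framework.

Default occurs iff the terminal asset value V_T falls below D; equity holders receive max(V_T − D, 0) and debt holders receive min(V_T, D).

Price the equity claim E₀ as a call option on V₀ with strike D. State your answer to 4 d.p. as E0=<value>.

d₁ = [ln(V₀/D) + (r + σ²/2)T] / (σ√T)
   = [ln(474.4843/411.0959) + (0.0051 + 0.5·0.1624²)·2.3128] / (0.1624·√2.3128)
   = [0.143402 + 0.042294] / 0.246976 = 0.751878
d₂ = d₁ − σ√T = 0.751878 − 0.246976 = 0.504902
N(d₁) = 0.773938,  N(d₂) = 0.693186,  e^(−rT) = 0.988274
E₀ = V₀·N(d₁) − D·e^(−rT)·N(d₂)
   = 474.4843·0.773938 − 411.0959·0.988274·0.693186 = 85.596871

E0=85.5969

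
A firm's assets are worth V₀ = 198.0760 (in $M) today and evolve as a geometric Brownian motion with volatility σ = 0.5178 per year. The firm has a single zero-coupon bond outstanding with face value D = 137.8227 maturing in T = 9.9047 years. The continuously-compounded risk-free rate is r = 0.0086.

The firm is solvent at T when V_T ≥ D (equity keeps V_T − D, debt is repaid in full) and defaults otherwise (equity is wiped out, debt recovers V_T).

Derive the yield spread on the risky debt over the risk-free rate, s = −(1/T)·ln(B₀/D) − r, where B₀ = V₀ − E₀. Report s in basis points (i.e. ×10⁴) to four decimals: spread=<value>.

spread=678.8836

d₁ = [ln(V₀/D) + (r + σ²/2)T] / (σ√T)
   = [ln(198.0760/137.8227) + (0.0086 + 0.5·0.5178²)·9.9047] / (0.5178·√9.9047)
   = [0.362683 + 1.412989] / 1.629606 = 1.089632
d₂ = d₁ − σ√T = 1.089632 − 1.629606 = -0.539974
N(d₁) = 0.862062,  N(d₂) = 0.294607,  e^(−rT) = 0.918347
E₀ = V₀·N(d₁) − D·e^(−rT)·N(d₂)
   = 198.0760·0.862062 − 137.8227·0.918347·0.294607 = 133.465703
B₀ = V₀ − E₀ = 198.0760 − 133.465703 = 64.610297
spread = −(1/T)·ln(B₀/D) − r = −(1/9.9047)·ln(64.610297/137.8227) − 0.0086 = 0.06788836
in basis points: 0.06788836 × 10⁴ = 678.8836 bp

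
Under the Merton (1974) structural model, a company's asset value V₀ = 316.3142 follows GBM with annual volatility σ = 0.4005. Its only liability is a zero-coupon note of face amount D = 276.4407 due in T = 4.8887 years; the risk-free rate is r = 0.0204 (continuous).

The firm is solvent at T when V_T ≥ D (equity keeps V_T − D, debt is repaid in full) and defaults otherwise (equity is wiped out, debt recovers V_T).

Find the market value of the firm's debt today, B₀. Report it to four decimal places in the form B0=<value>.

B0=183.2225

d₁ = [ln(V₀/D) + (r + σ²/2)T] / (σ√T)
   = [ln(316.3142/276.4407) + (0.0204 + 0.5·0.4005²)·4.8887] / (0.4005·√4.8887)
   = [0.134740 + 0.491804] / 0.885522 = 0.707542
d₂ = d₁ − σ√T = 0.707542 − 0.885522 = -0.177980
N(d₁) = 0.760385,  N(d₂) = 0.429369,  e^(−rT) = 0.905082
E₀ = V₀·N(d₁) − D·e^(−rT)·N(d₂)
   = 316.3142·0.760385 − 276.4407·0.905082·0.429369 = 133.091708
B₀ = V₀ − E₀ = 316.3142 − 133.091708 = 183.222492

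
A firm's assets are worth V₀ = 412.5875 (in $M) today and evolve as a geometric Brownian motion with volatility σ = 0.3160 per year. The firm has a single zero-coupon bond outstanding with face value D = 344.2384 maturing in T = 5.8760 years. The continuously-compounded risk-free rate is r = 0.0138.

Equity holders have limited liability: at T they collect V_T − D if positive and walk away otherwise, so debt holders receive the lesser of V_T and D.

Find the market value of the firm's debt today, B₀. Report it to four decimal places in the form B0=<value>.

d₁ = [ln(V₀/D) + (r + σ²/2)T] / (σ√T)
   = [ln(412.5875/344.2384) + (0.0138 + 0.5·0.3160²)·5.8760] / (0.3160·√5.8760)
   = [0.181114 + 0.374466] / 0.765999 = 0.725301
d₂ = d₁ − σ√T = 0.725301 − 0.765999 = -0.040698
N(d₁) = 0.765866,  N(d₂) = 0.483769,  e^(−rT) = 0.922112
E₀ = V₀·N(d₁) − D·e^(−rT)·N(d₂)
   = 412.5875·0.765866 − 344.2384·0.922112·0.483769 = 162.426026
B₀ = V₀ − E₀ = 412.5875 − 162.426026 = 250.161474

B0=250.1615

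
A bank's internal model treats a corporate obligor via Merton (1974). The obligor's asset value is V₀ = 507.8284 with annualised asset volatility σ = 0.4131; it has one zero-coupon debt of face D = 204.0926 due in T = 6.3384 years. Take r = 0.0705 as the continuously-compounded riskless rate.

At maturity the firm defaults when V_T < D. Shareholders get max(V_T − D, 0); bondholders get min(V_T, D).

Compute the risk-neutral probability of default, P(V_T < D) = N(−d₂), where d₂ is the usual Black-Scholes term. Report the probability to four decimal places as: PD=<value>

d₁ = [ln(V₀/D) + (r + σ²/2)T] / (σ√T)
   = [ln(507.8284/204.0926) + (0.0705 + 0.5·0.4131²)·6.3384] / (0.4131·√6.3384)
   = [0.911570 + 0.987686] / 1.040028 = 1.826159
d₂ = d₁ − σ√T = 1.826159 − 1.040028 = 0.786131
risk-neutral PD = N(−d₂) = N(-0.786131) = 0.215895

PD=0.2159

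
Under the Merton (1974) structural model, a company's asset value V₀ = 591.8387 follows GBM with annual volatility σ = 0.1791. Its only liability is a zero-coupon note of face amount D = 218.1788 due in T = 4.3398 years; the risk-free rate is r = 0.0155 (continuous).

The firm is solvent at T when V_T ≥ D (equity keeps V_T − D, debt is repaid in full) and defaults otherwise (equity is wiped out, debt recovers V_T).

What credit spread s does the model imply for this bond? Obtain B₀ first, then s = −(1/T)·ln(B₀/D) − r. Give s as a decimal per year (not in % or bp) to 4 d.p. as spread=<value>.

spread=0.0001

d₁ = [ln(V₀/D) + (r + σ²/2)T] / (σ√T)
   = [ln(591.8387/218.1788) + (0.0155 + 0.5·0.1791²)·4.3398] / (0.1791·√4.3398)
   = [0.997919 + 0.136870] / 0.373104 = 3.041480
d₂ = d₁ − σ√T = 3.041480 − 0.373104 = 2.668375
N(d₁) = 0.998823,  N(d₂) = 0.996189,  e^(−rT) = 0.934946
E₀ = V₀·N(d₁) − D·e^(−rT)·N(d₂)
   = 591.8387·0.998823 − 218.1788·0.934946·0.996189 = 387.934114
B₀ = V₀ − E₀ = 591.8387 − 387.934114 = 203.904586
spread = −(1/T)·ln(B₀/D) − r = −(1/4.3398)·ln(203.904586/218.1788) − 0.0155 = 0.00009121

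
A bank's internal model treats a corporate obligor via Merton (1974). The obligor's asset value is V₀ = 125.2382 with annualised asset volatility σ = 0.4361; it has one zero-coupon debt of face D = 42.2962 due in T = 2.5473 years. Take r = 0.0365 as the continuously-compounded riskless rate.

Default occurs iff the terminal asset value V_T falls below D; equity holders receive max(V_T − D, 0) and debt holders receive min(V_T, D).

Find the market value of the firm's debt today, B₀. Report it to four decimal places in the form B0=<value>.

B0=37.6817

d₁ = [ln(V₀/D) + (r + σ²/2)T] / (σ√T)
   = [ln(125.2382/42.2962) + (0.0365 + 0.5·0.4361²)·2.5473] / (0.4361·√2.5473)
   = [1.085520 + 0.335203] / 0.696027 = 2.041190
d₂ = d₁ − σ√T = 2.041190 − 0.696027 = 1.345163
N(d₁) = 0.979384,  N(d₂) = 0.910714,  e^(−rT) = 0.911215
E₀ = V₀·N(d₁) − D·e^(−rT)·N(d₂)
   = 125.2382·0.979384 − 42.2962·0.911215·0.910714 = 87.556540
B₀ = V₀ − E₀ = 125.2382 − 87.556540 = 37.681660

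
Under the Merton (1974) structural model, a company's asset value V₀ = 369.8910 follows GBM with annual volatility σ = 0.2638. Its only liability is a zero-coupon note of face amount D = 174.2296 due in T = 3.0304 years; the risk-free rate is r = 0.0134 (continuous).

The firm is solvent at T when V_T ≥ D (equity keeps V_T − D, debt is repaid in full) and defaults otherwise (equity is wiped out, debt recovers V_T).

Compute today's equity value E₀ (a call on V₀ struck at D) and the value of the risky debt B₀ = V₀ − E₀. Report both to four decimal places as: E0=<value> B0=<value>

E0=204.5080 B0=165.3830

d₁ = [ln(V₀/D) + (r + σ²/2)T] / (σ√T)
   = [ln(369.8910/174.2296) + (0.0134 + 0.5·0.2638²)·3.0304] / (0.2638·√3.0304)
   = [0.752834 + 0.146051] / 0.459224 = 1.957399
d₂ = d₁ − σ√T = 1.957399 − 0.459224 = 1.498175
N(d₁) = 0.974850,  N(d₂) = 0.932956,  e^(−rT) = 0.960206
E₀ = V₀·N(d₁) − D·e^(−rT)·N(d₂)
   = 369.8910·0.974850 − 174.2296·0.960206·0.932956 = 204.508016
B₀ = V₀ − E₀ = 369.8910 − 204.508016 = 165.382984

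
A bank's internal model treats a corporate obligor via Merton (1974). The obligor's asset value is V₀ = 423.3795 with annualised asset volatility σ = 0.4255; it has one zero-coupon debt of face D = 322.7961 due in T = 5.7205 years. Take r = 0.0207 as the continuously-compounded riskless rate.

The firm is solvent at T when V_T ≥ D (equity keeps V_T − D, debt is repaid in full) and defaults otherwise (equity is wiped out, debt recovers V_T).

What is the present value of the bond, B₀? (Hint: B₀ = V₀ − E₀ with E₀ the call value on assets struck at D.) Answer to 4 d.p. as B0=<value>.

B0=207.8652

d₁ = [ln(V₀/D) + (r + σ²/2)T] / (σ√T)
   = [ln(423.3795/322.7961) + (0.0207 + 0.5·0.4255²)·5.7205] / (0.4255·√5.7205)
   = [0.271248 + 0.636263] / 1.017692 = 0.891734
d₂ = d₁ − σ√T = 0.891734 − 1.017692 = -0.125958
N(d₁) = 0.813732,  N(d₂) = 0.449883,  e^(−rT) = 0.888328
E₀ = V₀·N(d₁) − D·e^(−rT)·N(d₂)
   = 423.3795·0.813732 − 322.7961·0.888328·0.449883 = 215.514318
B₀ = V₀ − E₀ = 423.3795 − 215.514318 = 207.865182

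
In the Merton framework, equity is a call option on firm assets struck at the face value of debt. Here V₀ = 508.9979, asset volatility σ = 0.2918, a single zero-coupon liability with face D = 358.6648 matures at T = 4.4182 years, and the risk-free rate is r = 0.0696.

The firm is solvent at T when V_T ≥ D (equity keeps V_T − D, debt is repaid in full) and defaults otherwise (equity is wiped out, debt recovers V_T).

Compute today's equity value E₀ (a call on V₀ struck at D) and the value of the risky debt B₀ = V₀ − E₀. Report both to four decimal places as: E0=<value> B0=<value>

d₁ = [ln(V₀/D) + (r + σ²/2)T] / (σ√T)
   = [ln(508.9979/358.6648) + (0.0696 + 0.5·0.2918²)·4.4182] / (0.2918·√4.4182)
   = [0.350056 + 0.495605] / 0.613349 = 1.378759
d₂ = d₁ − σ√T = 1.378759 − 0.613349 = 0.765410
N(d₁) = 0.916015,  N(d₂) = 0.777986,  e^(−rT) = 0.735278
E₀ = V₀·N(d₁) − D·e^(−rT)·N(d₂)
   = 508.9979·0.916015 − 358.6648·0.735278·0.777986 = 261.080755
B₀ = V₀ − E₀ = 508.9979 − 261.080755 = 247.917145

E0=261.0808 B0=247.9171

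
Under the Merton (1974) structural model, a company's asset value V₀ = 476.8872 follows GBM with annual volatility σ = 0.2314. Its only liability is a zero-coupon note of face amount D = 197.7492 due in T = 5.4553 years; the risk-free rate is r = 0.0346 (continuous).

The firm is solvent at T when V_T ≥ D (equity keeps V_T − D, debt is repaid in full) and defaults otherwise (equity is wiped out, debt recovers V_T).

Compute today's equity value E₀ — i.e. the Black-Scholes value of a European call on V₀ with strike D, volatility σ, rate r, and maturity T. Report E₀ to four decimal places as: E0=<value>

E0=314.4744

d₁ = [ln(V₀/D) + (r + σ²/2)T] / (σ√T)
   = [ln(476.8872/197.7492) + (0.0346 + 0.5·0.2314²)·5.4553] / (0.2314·√5.4553)
   = [0.880280 + 0.334808] / 0.540471 = 2.248201
d₂ = d₁ − σ√T = 2.248201 − 0.540471 = 1.707730
N(d₁) = 0.987718,  N(d₂) = 0.956157,  e^(−rT) = 0.827991
E₀ = V₀·N(d₁) − D·e^(−rT)·N(d₂)
   = 476.8872·0.987718 − 197.7492·0.827991·0.956157 = 314.474379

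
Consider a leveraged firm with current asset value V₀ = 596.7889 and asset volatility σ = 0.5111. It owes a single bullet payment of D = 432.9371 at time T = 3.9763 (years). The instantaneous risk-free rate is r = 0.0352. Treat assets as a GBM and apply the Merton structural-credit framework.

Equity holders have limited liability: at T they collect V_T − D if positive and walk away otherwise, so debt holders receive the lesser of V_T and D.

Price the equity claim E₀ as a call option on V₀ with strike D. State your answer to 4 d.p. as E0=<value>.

d₁ = [ln(V₀/D) + (r + σ²/2)T] / (σ√T)
   = [ln(596.7889/432.9371) + (0.0352 + 0.5·0.5111²)·3.9763] / (0.5111·√3.9763)
   = [0.320971 + 0.659317] / 1.019167 = 0.961852
d₂ = d₁ − σ√T = 0.961852 − 1.019167 = -0.057316
N(d₁) = 0.831938,  N(d₂) = 0.477147,  e^(−rT) = 0.869388
E₀ = V₀·N(d₁) − D·e^(−rT)·N(d₂)
   = 596.7889·0.831938 − 432.9371·0.869388·0.477147 = 316.897849

E0=316.8978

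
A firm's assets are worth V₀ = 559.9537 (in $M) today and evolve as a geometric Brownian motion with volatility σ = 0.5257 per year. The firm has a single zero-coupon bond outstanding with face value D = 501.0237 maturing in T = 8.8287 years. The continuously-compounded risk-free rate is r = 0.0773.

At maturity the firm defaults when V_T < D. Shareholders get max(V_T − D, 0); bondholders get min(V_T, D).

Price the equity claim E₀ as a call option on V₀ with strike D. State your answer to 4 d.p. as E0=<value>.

E0=405.3247

d₁ = [ln(V₀/D) + (r + σ²/2)T] / (σ√T)
   = [ln(559.9537/501.0237) + (0.0773 + 0.5·0.5257²)·8.8287] / (0.5257·√8.8287)
   = [0.111201 + 1.902410] / 1.562019 = 1.289108
d₂ = d₁ − σ√T = 1.289108 − 1.562019 = -0.272911
N(d₁) = 0.901320,  N(d₂) = 0.392461,  e^(−rT) = 0.505373
E₀ = V₀·N(d₁) − D·e^(−rT)·N(d₂)
   = 559.9537·0.901320 − 501.0237·0.505373·0.392461 = 405.324743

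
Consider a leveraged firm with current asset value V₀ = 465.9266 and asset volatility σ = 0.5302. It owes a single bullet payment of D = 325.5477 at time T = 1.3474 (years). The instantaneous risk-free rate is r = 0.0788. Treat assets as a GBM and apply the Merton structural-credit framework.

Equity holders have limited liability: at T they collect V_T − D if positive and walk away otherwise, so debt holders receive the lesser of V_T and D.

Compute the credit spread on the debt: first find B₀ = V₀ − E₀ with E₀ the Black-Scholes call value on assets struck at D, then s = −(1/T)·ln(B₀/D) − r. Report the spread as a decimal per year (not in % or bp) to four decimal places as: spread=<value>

d₁ = [ln(V₀/D) + (r + σ²/2)T] / (σ√T)
   = [ln(465.9266/325.5477) + (0.0788 + 0.5·0.5302²)·1.3474] / (0.5302·√1.3474)
   = [0.358519 + 0.295560] / 0.615443 = 1.062778
d₂ = d₁ − σ√T = 1.062778 − 0.615443 = 0.447335
N(d₁) = 0.856059,  N(d₂) = 0.672683,  e^(−rT) = 0.899267
E₀ = V₀·N(d₁) − D·e^(−rT)·N(d₂)
   = 465.9266·0.856059 − 325.5477·0.899267·0.672683 = 201.929540
B₀ = V₀ − E₀ = 465.9266 − 201.929540 = 263.997060
spread = −(1/T)·ln(B₀/D) − r = −(1/1.3474)·ln(263.997060/325.5477) − 0.0788 = 0.07673735

spread=0.0767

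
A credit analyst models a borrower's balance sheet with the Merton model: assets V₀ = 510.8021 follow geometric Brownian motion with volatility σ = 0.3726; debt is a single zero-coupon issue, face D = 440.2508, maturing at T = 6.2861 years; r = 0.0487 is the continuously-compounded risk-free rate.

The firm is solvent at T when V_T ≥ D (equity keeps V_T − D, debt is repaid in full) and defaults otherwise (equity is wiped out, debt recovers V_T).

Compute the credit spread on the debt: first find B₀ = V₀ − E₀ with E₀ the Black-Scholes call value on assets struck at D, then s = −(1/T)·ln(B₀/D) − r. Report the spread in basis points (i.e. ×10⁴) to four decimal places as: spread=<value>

d₁ = [ln(V₀/D) + (r + σ²/2)T] / (σ√T)
   = [ln(510.8021/440.2508) + (0.0487 + 0.5·0.3726²)·6.2861] / (0.3726·√6.2861)
   = [0.148638 + 0.742485] / 0.934186 = 0.953903
d₂ = d₁ − σ√T = 0.953903 − 0.934186 = 0.019716
N(d₁) = 0.829934,  N(d₂) = 0.507865,  e^(−rT) = 0.736289
E₀ = V₀·N(d₁) − D·e^(−rT)·N(d₂)
   = 510.8021·0.829934 − 440.2508·0.736289·0.507865 = 259.306454
B₀ = V₀ − E₀ = 510.8021 − 259.306454 = 251.495646
spread = −(1/T)·ln(B₀/D) − r = −(1/6.2861)·ln(251.495646/440.2508) − 0.0487 = 0.04037254
in basis points: 0.04037254 × 10⁴ = 403.7254 bp

spread=403.7254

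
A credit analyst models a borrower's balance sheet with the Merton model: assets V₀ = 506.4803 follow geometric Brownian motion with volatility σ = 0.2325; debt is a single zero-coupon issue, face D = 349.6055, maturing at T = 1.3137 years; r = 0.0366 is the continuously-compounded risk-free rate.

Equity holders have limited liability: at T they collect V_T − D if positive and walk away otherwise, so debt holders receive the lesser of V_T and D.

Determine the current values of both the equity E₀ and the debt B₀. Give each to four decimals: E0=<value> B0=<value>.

d₁ = [ln(V₀/D) + (r + σ²/2)T] / (σ√T)
   = [ln(506.4803/349.6055) + (0.0366 + 0.5·0.2325²)·1.3137] / (0.2325·√1.3137)
   = [0.370680 + 0.083588] / 0.266484 = 1.704674
d₂ = d₁ − σ√T = 1.704674 − 0.266484 = 1.438190
N(d₁) = 0.955872,  N(d₂) = 0.924810,  e^(−rT) = 0.953056
E₀ = V₀·N(d₁) − D·e^(−rT)·N(d₂)
   = 506.4803·0.955872 − 349.6055·0.953056·0.924810 = 175.989701
B₀ = V₀ − E₀ = 506.4803 − 175.989701 = 330.490599

E0=175.9897 B0=330.4906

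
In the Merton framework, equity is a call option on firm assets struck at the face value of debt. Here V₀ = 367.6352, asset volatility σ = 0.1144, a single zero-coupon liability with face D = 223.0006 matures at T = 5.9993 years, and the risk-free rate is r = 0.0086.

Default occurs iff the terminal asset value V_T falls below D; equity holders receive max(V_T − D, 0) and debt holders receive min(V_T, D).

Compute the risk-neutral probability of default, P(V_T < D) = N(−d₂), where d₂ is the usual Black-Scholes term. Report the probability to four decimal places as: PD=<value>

d₁ = [ln(V₀/D) + (r + σ²/2)T] / (σ√T)
   = [ln(367.6352/223.0006) + (0.0086 + 0.5·0.1144²)·5.9993] / (0.1144·√5.9993)
   = [0.499917 + 0.090851] / 0.280205 = 2.108341
d₂ = d₁ − σ√T = 2.108341 − 0.280205 = 1.828135
risk-neutral PD = N(−d₂) = N(-1.828135) = 0.033765

PD=0.0338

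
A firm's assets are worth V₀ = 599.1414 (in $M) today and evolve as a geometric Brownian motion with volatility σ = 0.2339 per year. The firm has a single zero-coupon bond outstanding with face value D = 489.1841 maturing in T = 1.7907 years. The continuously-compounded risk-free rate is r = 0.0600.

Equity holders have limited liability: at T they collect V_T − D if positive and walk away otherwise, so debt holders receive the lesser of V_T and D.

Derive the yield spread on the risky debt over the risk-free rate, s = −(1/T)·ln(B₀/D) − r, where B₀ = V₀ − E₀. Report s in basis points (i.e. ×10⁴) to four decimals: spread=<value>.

spread=174.3329

d₁ = [ln(V₀/D) + (r + σ²/2)T] / (σ√T)
   = [ln(599.1414/489.1841) + (0.0600 + 0.5·0.2339²)·1.7907] / (0.2339·√1.7907)
   = [0.202759 + 0.156426] / 0.312998 = 1.147562
d₂ = d₁ − σ√T = 1.147562 − 0.312998 = 0.834564
N(d₁) = 0.874425,  N(d₂) = 0.798018,  e^(−rT) = 0.898129
E₀ = V₀·N(d₁) − D·e^(−rT)·N(d₂)
   = 599.1414·0.874425 − 489.1841·0.898129·0.798018 = 173.294833
B₀ = V₀ − E₀ = 599.1414 − 173.294833 = 425.846567
spread = −(1/T)·ln(B₀/D) − r = −(1/1.7907)·ln(425.846567/489.1841) − 0.0600 = 0.01743329
in basis points: 0.01743329 × 10⁴ = 174.3329 bp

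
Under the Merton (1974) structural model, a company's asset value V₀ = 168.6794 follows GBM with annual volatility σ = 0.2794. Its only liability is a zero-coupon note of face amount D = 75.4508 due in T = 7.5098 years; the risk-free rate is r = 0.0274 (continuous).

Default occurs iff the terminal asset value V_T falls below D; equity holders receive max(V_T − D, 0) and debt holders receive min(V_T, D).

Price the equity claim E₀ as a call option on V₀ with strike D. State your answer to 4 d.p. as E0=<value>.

d₁ = [ln(V₀/D) + (r + σ²/2)T] / (σ√T)
   = [ln(168.6794/75.4508) + (0.0274 + 0.5·0.2794²)·7.5098] / (0.2794·√7.5098)
   = [0.804519 + 0.498892] / 0.765668 = 1.702319
d₂ = d₁ − σ√T = 1.702319 − 0.765668 = 0.936651
N(d₁) = 0.955652,  N(d₂) = 0.825531,  e^(−rT) = 0.814021
E₀ = V₀·N(d₁) − D·e^(−rT)·N(d₂)
   = 168.6794·0.955652 − 75.4508·0.814021·0.825531 = 110.495912

E0=110.4959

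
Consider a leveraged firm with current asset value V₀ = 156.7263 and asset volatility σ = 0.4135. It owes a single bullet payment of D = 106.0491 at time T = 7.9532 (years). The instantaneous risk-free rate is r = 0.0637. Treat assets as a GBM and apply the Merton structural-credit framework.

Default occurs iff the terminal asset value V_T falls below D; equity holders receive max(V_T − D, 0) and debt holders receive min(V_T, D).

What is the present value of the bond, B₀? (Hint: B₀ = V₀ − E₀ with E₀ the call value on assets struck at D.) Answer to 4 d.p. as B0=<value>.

B0=50.4812

d₁ = [ln(V₀/D) + (r + σ²/2)T] / (σ√T)
   = [ln(156.7263/106.0491) + (0.0637 + 0.5·0.4135²)·7.9532] / (0.4135·√7.9532)
   = [0.390599 + 1.186547] / 1.166129 = 1.352463
d₂ = d₁ − σ√T = 1.352463 − 1.166129 = 0.186334
N(d₁) = 0.911886,  N(d₂) = 0.573909,  e^(−rT) = 0.602529
E₀ = V₀·N(d₁) − D·e^(−rT)·N(d₂)
   = 156.7263·0.911886 − 106.0491·0.602529·0.573909 = 106.245131
B₀ = V₀ − E₀ = 156.7263 − 106.245131 = 50.481169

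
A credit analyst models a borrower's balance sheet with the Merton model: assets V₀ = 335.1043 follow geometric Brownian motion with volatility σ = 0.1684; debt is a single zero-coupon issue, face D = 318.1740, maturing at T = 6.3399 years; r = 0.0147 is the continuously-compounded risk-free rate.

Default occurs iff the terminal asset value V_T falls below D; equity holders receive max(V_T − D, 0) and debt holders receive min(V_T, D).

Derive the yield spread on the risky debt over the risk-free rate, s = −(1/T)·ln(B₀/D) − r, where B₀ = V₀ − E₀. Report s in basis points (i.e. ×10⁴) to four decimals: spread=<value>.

spread=189.6135

d₁ = [ln(V₀/D) + (r + σ²/2)T] / (σ√T)
   = [ln(335.1043/318.1740) + (0.0147 + 0.5·0.1684²)·6.3399] / (0.1684·√6.3399)
   = [0.051843 + 0.183092] / 0.424017 = 0.554070
d₂ = d₁ − σ√T = 0.554070 − 0.424017 = 0.130053
N(d₁) = 0.710235,  N(d₂) = 0.551738,  e^(−rT) = 0.911014
E₀ = V₀·N(d₁) − D·e^(−rT)·N(d₂)
   = 335.1043·0.710235 − 318.1740·0.911014·0.551738 = 78.075331
B₀ = V₀ − E₀ = 335.1043 − 78.075331 = 257.028969
spread = −(1/T)·ln(B₀/D) − r = −(1/6.3399)·ln(257.028969/318.1740) − 0.0147 = 0.01896135
in basis points: 0.01896135 × 10⁴ = 189.6135 bp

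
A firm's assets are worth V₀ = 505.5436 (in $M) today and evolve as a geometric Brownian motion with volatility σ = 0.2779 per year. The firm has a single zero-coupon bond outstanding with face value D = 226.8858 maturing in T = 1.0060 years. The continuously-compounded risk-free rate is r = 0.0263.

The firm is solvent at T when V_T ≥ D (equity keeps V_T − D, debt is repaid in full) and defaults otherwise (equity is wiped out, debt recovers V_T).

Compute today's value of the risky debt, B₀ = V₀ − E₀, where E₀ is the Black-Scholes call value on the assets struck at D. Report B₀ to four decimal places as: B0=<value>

B0=220.9223

d₁ = [ln(V₀/D) + (r + σ²/2)T] / (σ√T)
   = [ln(505.5436/226.8858) + (0.0263 + 0.5·0.2779²)·1.0060] / (0.2779·√1.0060)
   = [0.801187 + 0.065304] / 0.278732 = 3.108684
d₂ = d₁ − σ√T = 3.108684 − 0.278732 = 2.829952
N(d₁) = 0.999060,  N(d₂) = 0.997672,  e^(−rT) = 0.973889
E₀ = V₀·N(d₁) − D·e^(−rT)·N(d₂)
   = 505.5436·0.999060 − 226.8858·0.973889·0.997672 = 284.621312
B₀ = V₀ − E₀ = 505.5436 − 284.621312 = 220.922288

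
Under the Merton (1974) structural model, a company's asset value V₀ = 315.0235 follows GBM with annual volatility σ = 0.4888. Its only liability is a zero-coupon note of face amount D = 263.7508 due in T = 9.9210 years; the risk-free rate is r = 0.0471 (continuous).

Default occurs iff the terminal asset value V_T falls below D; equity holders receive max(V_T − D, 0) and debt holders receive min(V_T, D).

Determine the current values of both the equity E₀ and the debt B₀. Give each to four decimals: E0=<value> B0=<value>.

d₁ = [ln(V₀/D) + (r + σ²/2)T] / (σ√T)
   = [ln(315.0235/263.7508) + (0.0471 + 0.5·0.4888²)·9.9210] / (0.4888·√9.9210)
   = [0.177643 + 1.652469] / 1.539604 = 1.188690
d₂ = d₁ − σ√T = 1.188690 − 1.539604 = -0.350914
N(d₁) = 0.882719,  N(d₂) = 0.362827,  e^(−rT) = 0.626705
E₀ = V₀·N(d₁) − D·e^(−rT)·N(d₂)
   = 315.0235·0.882719 − 263.7508·0.626705·0.362827 = 218.104229
B₀ = V₀ − E₀ = 315.0235 − 218.104229 = 96.919271

E0=218.1042 B0=96.9193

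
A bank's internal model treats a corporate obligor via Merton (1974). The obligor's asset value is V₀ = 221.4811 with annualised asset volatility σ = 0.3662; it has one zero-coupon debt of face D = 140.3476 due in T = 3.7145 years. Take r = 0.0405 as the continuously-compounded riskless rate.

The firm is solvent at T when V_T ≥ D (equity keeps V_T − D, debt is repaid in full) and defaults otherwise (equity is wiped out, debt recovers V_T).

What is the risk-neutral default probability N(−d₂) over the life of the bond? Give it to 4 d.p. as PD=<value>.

d₁ = [ln(V₀/D) + (r + σ²/2)T] / (σ√T)
   = [ln(221.4811/140.3476) + (0.0405 + 0.5·0.3662²)·3.7145] / (0.3662·√3.7145)
   = [0.456215 + 0.399499] / 0.705779 = 1.212440
d₂ = d₁ − σ√T = 1.212440 − 0.705779 = 0.506661
risk-neutral PD = N(−d₂) = N(-0.506661) = 0.306196

PD=0.3062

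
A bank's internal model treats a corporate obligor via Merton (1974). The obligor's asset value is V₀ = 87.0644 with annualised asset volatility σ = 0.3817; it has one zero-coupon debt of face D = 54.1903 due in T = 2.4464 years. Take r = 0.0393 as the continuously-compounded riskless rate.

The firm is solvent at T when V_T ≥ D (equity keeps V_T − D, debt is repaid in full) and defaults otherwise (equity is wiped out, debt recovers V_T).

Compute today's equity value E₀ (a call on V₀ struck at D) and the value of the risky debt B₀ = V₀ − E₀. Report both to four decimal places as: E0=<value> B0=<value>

E0=41.2878 B0=45.7766

d₁ = [ln(V₀/D) + (r + σ²/2)T] / (σ√T)
   = [ln(87.0644/54.1903) + (0.0393 + 0.5·0.3817²)·2.4464] / (0.3817·√2.4464)
   = [0.474146 + 0.274358] / 0.597016 = 1.253742
d₂ = d₁ − σ√T = 1.253742 − 0.597016 = 0.656726
N(d₁) = 0.895032,  N(d₂) = 0.744321,  e^(−rT) = 0.908334
E₀ = V₀·N(d₁) − D·e^(−rT)·N(d₂)
   = 87.0644·0.895032 − 54.1903·0.908334·0.744321 = 41.287792
B₀ = V₀ − E₀ = 87.0644 − 41.287792 = 45.776608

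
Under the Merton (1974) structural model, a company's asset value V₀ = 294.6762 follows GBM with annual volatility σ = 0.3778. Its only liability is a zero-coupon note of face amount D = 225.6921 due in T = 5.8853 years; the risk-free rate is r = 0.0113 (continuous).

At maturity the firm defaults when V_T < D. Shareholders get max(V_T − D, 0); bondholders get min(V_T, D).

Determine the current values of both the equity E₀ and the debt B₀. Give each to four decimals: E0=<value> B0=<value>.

E0=136.4752 B0=158.2010

d₁ = [ln(V₀/D) + (r + σ²/2)T] / (σ√T)
   = [ln(294.6762/225.6921) + (0.0113 + 0.5·0.3778²)·5.8853] / (0.3778·√5.8853)
   = [0.266705 + 0.486517] / 0.916529 = 0.821820
d₂ = d₁ − σ√T = 0.821820 − 0.916529 = -0.094709
N(d₁) = 0.794410,  N(d₂) = 0.462273,  e^(−rT) = 0.935659
E₀ = V₀·N(d₁) − D·e^(−rT)·N(d₂)
   = 294.6762·0.794410 − 225.6921·0.935659·0.462273 = 136.475219
B₀ = V₀ − E₀ = 294.6762 − 136.475219 = 158.200981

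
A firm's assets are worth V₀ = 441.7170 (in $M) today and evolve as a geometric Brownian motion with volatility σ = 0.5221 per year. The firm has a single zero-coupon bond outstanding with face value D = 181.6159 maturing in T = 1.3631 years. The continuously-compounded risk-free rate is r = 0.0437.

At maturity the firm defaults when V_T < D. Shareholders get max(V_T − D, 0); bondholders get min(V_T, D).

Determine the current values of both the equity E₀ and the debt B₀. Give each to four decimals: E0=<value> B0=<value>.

d₁ = [ln(V₀/D) + (r + σ²/2)T] / (σ√T)
   = [ln(441.7170/181.6159) + (0.0437 + 0.5·0.5221²)·1.3631] / (0.5221·√1.3631)
   = [0.888775 + 0.245350] / 0.609562 = 1.860559
d₂ = d₁ − σ√T = 1.860559 − 0.609562 = 1.250998
N(d₁) = 0.968597,  N(d₂) = 0.894532,  e^(−rT) = 0.942172
E₀ = V₀·N(d₁) − D·e^(−rT)·N(d₂)
   = 441.7170·0.968597 − 181.6159·0.942172·0.894532 = 274.779184
B₀ = V₀ − E₀ = 441.7170 − 274.779184 = 166.937816

E0=274.7792 B0=166.9378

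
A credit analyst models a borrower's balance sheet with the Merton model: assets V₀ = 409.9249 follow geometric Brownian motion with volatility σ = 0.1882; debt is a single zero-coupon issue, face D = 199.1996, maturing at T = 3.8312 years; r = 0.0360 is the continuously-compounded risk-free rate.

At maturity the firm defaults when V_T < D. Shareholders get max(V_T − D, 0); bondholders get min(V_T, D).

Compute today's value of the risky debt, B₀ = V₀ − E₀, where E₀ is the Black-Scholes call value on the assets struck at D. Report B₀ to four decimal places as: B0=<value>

d₁ = [ln(V₀/D) + (r + σ²/2)T] / (σ√T)
   = [ln(409.9249/199.1996) + (0.0360 + 0.5·0.1882²)·3.8312] / (0.1882·√3.8312)
   = [0.721667 + 0.205772] / 0.368372 = 2.517667
d₂ = d₁ − σ√T = 2.517667 − 0.368372 = 2.149295
N(d₁) = 0.994093,  N(d₂) = 0.984194,  e^(−rT) = 0.871166
E₀ = V₀·N(d₁) − D·e^(−rT)·N(d₂)
   = 409.9249·0.994093 − 199.1996·0.871166·0.984194 = 236.710564
B₀ = V₀ − E₀ = 409.9249 − 236.710564 = 173.214336

B0=173.2143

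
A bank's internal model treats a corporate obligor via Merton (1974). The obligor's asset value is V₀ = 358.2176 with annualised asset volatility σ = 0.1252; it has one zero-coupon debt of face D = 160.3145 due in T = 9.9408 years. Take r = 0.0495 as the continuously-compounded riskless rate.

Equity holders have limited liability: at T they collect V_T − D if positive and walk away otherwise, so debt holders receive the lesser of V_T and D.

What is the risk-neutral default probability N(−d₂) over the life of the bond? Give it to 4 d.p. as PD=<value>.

PD=0.0010

d₁ = [ln(V₀/D) + (r + σ²/2)T] / (σ√T)
   = [ln(358.2176/160.3145) + (0.0495 + 0.5·0.1252²)·9.9408] / (0.1252·√9.9408)
   = [0.804003 + 0.569981] / 0.394744 = 3.480701
d₂ = d₁ − σ√T = 3.480701 − 0.394744 = 3.085957
risk-neutral PD = N(−d₂) = N(-3.085957) = 0.001014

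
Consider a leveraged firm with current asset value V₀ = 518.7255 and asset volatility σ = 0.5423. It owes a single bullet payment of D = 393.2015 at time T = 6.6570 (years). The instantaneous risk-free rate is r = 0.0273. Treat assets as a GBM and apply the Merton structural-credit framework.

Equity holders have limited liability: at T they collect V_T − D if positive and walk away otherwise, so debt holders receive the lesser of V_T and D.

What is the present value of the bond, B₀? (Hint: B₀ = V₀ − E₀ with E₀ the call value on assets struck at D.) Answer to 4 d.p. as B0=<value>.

d₁ = [ln(V₀/D) + (r + σ²/2)T] / (σ√T)
   = [ln(518.7255/393.2015) + (0.0273 + 0.5·0.5423²)·6.6570] / (0.5423·√6.6570)
   = [0.277053 + 1.160612] / 1.399197 = 1.027493
d₂ = d₁ − σ√T = 1.027493 − 1.399197 = -0.371704
N(d₁) = 0.847906,  N(d₂) = 0.355057,  e^(−rT) = 0.833821
E₀ = V₀·N(d₁) − D·e^(−rT)·N(d₂)
   = 518.7255·0.847906 − 393.2015·0.833821·0.355057 = 323.421576
B₀ = V₀ − E₀ = 518.7255 − 323.421576 = 195.303924

B0=195.3039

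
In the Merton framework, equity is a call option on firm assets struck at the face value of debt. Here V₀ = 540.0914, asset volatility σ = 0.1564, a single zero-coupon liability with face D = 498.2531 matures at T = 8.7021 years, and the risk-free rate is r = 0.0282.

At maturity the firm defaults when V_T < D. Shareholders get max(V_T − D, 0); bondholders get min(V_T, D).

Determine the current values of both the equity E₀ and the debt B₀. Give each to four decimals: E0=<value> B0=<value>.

E0=179.7230 B0=360.3684

d₁ = [ln(V₀/D) + (r + σ²/2)T] / (σ√T)
   = [ln(540.0914/498.2531) + (0.0282 + 0.5·0.1564²)·8.7021] / (0.1564·√8.7021)
   = [0.080630 + 0.351830] / 0.461369 = 0.937341
d₂ = d₁ − σ√T = 0.937341 − 0.461369 = 0.475971
N(d₁) = 0.825708,  N(d₂) = 0.682953,  e^(−rT) = 0.782392
E₀ = V₀·N(d₁) − D·e^(−rT)·N(d₂)
   = 540.0914·0.825708 − 498.2531·0.782392·0.682953 = 179.723037
B₀ = V₀ − E₀ = 540.0914 − 179.723037 = 360.368363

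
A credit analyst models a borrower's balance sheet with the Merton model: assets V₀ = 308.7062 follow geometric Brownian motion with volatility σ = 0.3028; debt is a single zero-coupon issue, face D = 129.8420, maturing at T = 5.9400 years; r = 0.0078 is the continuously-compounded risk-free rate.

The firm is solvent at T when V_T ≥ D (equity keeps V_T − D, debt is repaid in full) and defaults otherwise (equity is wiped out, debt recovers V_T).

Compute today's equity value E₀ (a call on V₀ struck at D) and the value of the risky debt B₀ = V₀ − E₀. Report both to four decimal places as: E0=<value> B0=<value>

E0=191.9174 B0=116.7888

d₁ = [ln(V₀/D) + (r + σ²/2)T] / (σ√T)
   = [ln(308.7062/129.8420) + (0.0078 + 0.5·0.3028²)·5.9400] / (0.3028·√5.9400)
   = [0.866072 + 0.318645] / 0.737988 = 1.605334
d₂ = d₁ − σ√T = 1.605334 − 0.737988 = 0.867346
N(d₁) = 0.945790,  N(d₂) = 0.807124,  e^(−rT) = 0.954725
E₀ = V₀·N(d₁) − D·e^(−rT)·N(d₂)
   = 308.7062·0.945790 − 129.8420·0.954725·0.807124 = 191.917372
B₀ = V₀ − E₀ = 308.7062 − 191.917372 = 116.788828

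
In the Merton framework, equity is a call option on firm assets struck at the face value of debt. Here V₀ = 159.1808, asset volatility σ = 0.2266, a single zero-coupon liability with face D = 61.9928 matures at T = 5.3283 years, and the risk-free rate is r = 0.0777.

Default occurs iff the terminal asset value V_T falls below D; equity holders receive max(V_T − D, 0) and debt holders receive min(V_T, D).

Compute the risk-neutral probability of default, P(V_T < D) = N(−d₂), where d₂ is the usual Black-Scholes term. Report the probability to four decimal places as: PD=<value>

PD=0.0098

d₁ = [ln(V₀/D) + (r + σ²/2)T] / (σ√T)
   = [ln(159.1808/61.9928) + (0.0777 + 0.5·0.2266²)·5.3283] / (0.2266·√5.3283)
   = [0.943022 + 0.550807] / 0.523063 = 2.855924
d₂ = d₁ − σ√T = 2.855924 − 0.523063 = 2.332861
risk-neutral PD = N(−d₂) = N(-2.332861) = 0.009828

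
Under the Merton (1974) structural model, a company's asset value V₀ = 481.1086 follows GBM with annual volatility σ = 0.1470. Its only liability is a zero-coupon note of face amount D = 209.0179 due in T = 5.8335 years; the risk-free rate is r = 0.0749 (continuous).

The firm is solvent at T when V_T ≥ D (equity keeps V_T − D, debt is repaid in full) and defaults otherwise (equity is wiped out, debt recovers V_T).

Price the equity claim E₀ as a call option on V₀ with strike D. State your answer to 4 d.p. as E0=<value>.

d₁ = [ln(V₀/D) + (r + σ²/2)T] / (σ√T)
   = [ln(481.1086/209.0179) + (0.0749 + 0.5·0.1470²)·5.8335] / (0.1470·√5.8335)
   = [0.833673 + 0.499957] / 0.355044 = 3.756242
d₂ = d₁ − σ√T = 3.756242 − 0.355044 = 3.401198
N(d₁) = 0.999914,  N(d₂) = 0.999665,  e^(−rT) = 0.646017
E₀ = V₀·N(d₁) − D·e^(−rT)·N(d₂)
   = 481.1086·0.999914 − 209.0179·0.646017·0.999665 = 346.083246

E0=346.0832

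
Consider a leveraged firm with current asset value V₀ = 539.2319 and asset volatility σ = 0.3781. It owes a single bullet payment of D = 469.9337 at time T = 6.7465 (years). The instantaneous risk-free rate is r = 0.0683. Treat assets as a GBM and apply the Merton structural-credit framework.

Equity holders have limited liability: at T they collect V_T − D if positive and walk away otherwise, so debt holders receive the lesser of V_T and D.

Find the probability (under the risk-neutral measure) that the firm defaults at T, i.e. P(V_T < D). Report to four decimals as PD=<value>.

d₁ = [ln(V₀/D) + (r + σ²/2)T] / (σ√T)
   = [ln(539.2319/469.9337) + (0.0683 + 0.5·0.3781²)·6.7465] / (0.3781·√6.7465)
   = [0.137554 + 0.943024] / 0.982078 = 1.100298
d₂ = d₁ − σ√T = 1.100298 − 0.982078 = 0.118220
risk-neutral PD = N(−d₂) = N(-0.118220) = 0.452947

PD=0.4529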